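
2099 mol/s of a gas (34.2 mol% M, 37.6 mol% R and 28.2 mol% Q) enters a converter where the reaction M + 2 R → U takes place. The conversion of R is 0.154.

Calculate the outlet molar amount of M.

657 mol/s

R reacted = 0.154 × 789.2 = 121.5 mol/s; ν_R = −2, so ξ = 121.5/2 = 60.77 mol/s.
Outlet amounts (n = n₀ + ν ξ):
  M: 717.9 − 1(60.77) = 657.1
  R: 789.2 − 2(60.77) = 667.7
  U: 0 + 1(60.77) = 60.77
  Q: 591.9 (inert)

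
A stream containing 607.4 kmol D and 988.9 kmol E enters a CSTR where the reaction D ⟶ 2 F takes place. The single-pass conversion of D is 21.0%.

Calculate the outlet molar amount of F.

255 kmol

D reacted = 0.21 × 607.4 = 127.6 kmol; ν_D = −1, so ξ = 127.6/1 = 127.6 kmol.
Outlet amounts (n = n₀ + ν ξ):
  D: 607.4 − 1(127.6) = 479.8
  F: 0 + 2(127.6) = 255.1
  E: 988.9 (inert)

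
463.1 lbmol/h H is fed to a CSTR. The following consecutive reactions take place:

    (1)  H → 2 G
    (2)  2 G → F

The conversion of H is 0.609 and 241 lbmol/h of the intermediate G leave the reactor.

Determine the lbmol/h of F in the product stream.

Conversion of H: H consumed = 1ξ₁ = 0.609 × 463.1 → ξ₁ = 282 lbmol/h.
G balance: n_G = 0 + 2ξ₁ − 2ξ₂ = 241 → ξ₂ = (2·282 − 241)/2 = 161.5 lbmol/h.
Outlet amounts (n = n₀ + Σ ν·ξ):
  H: 463.1 − 1(282) = 181.1
  G: 0 + 2(282) − 2(161.5) = 241
  F: 0 + 1(161.5) = 161.5

162 lbmol/h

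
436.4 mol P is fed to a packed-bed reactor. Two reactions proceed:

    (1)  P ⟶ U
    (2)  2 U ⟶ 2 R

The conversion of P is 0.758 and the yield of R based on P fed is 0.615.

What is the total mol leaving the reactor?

436 mol

Conversion of P: P consumed = 1ξ₁ = 0.758 × 436.4 → ξ₁ = 330.8 mol.
Yield of R: 2ξ₂ / 436.4 = 0.615 → ξ₂ = 134.2 mol.
Outlet amounts (n = n₀ + Σ ν·ξ):
  P: 436.4 − 1(330.8) = 105.6
  U: 0 + 1(330.8) − 2(134.2) = 62.41
  R: 0 + 2(134.2) = 268.4
Total out = 105.6 + 62.41 + 268.4 = 436.4 mol.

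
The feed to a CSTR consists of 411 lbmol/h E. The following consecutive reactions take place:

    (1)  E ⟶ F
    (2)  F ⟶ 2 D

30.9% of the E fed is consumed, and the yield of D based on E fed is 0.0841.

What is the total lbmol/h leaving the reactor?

Conversion of E: E consumed = 1ξ₁ = 0.309 × 411 → ξ₁ = 127 lbmol/h.
Yield of D: 2ξ₂ / 411 = 0.0841 → ξ₂ = 17.28 lbmol/h.
Outlet amounts (n = n₀ + Σ ν·ξ):
  E: 411 − 1(127) = 284
  F: 0 + 1(127) − 1(17.28) = 109.7
  D: 0 + 2(17.28) = 34.57
Total out = 284 + 109.7 + 34.57 = 428.3 lbmol/h.

428 lbmol/h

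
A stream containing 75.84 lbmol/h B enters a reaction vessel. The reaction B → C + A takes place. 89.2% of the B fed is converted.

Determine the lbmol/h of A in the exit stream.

B reacted = 0.892 × 75.84 = 67.65 lbmol/h; ν_B = −1, so ξ = 67.65/1 = 67.65 lbmol/h.
Outlet amounts (n = n₀ + ν ξ):
  B: 75.84 − 1(67.65) = 8.191
  C: 0 + 1(67.65) = 67.65
  A: 0 + 1(67.65) = 67.65

67.6 lbmol/h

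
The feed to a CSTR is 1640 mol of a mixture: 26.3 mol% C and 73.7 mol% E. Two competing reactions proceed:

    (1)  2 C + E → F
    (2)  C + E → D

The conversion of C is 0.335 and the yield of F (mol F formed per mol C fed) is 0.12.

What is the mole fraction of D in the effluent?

Yield of F: 1ξ₁ / 431.3 = 0.12 → ξ₁ = 51.76 mol.
Conversion of C: 2ξ₁ + 1ξ₂ = 0.335 × 431.3 = 144.5 → ξ₂ = 40.98 mol.
Outlet amounts (n = n₀ + Σ ν·ξ):
  C: 431.3 − 2(51.76) − 1(40.98) = 286.8
  E: 1209 − 1(51.76) − 1(40.98) = 1116
  F: 0 + 1(51.76) = 51.76
  D: 0 + 1(40.98) = 40.98
Total out = 1496 mol; y_D = 40.98 / 1496 = 0.0274.

0.0274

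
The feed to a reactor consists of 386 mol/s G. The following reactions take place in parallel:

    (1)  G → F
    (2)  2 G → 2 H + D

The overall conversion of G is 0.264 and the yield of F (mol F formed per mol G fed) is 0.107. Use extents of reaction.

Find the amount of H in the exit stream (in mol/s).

Yield of F: 1ξ₁ / 386 = 0.107 → ξ₁ = 41.3 mol/s.
Conversion of G: 1ξ₁ + 2ξ₂ = 0.264 × 386 = 101.9 → ξ₂ = 30.3 mol/s.
Outlet amounts (n = n₀ + Σ ν·ξ):
  G: 386 − 1(41.3) − 2(30.3) = 284.1
  F: 0 + 1(41.3) = 41.3
  H: 0 + 2(30.3) = 60.6
  D: 0 + 1(30.3) = 30.3

60.6 mol/s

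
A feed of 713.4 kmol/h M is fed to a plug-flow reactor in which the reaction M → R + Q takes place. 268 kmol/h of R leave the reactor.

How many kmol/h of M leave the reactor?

For R: n = n₀ + 1ξ → 268 = 0 + 1ξ, giving ξ = 268 kmol/h.
Outlet amounts (n = n₀ + ν ξ):
  M: 713.4 − 1(268) = 445.4
  R: 0 + 1(268) = 268
  Q: 0 + 1(268) = 268

445 kmol/h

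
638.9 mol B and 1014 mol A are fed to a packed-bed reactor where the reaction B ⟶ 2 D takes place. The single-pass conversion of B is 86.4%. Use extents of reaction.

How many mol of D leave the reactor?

B reacted = 0.864 × 638.9 = 552 mol; ν_B = −1, so ξ = 552/1 = 552 mol.
Outlet amounts (n = n₀ + ν ξ):
  B: 638.9 − 1(552) = 86.89
  D: 0 + 2(552) = 1104
  A: 1014 (inert)

1100 mol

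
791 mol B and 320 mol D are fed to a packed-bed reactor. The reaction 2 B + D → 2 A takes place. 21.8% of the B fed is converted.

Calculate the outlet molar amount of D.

B reacted = 0.218 × 791 = 172.4 mol; ν_B = −2, so ξ = 172.4/2 = 86.22 mol.
Outlet amounts (n = n₀ + ν ξ):
  B: 791 − 2(86.22) = 618.6
  D: 320 − 1(86.22) = 233.8
  A: 0 + 2(86.22) = 172.4

234 mol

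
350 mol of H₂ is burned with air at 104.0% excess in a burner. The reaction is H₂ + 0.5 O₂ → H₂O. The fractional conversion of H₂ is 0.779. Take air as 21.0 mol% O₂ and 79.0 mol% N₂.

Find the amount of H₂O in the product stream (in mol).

273 mol

Stoichiometric O₂ = 0.5 × 350 = 175 mol; O₂ fed = 175 × 2.040 = 357 mol.
N₂ fed = 357 × 79/21 = 1343 mol.
Fuel reacted = 0.779 × 350 → ξ = 272.7 mol.
Outlet (n = n₀ + ν ξ):
  H₂: 350 − 1(272.7) = 77.35
  O₂: 357 − 0.5(272.7) = 220.7
  N₂: 1343 (inert)
  H₂O: 0 + 1(272.7) = 272.7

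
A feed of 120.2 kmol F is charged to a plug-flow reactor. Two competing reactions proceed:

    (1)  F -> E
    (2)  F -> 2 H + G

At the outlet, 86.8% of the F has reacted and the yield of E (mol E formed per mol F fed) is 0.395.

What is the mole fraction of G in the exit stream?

0.243

Yield of E: 1ξ₁ / 120.2 = 0.395 → ξ₁ = 47.48 kmol.
Conversion of F: 1ξ₁ + 1ξ₂ = 0.868 × 120.2 = 104.3 → ξ₂ = 56.85 kmol.
Outlet amounts (n = n₀ + Σ ν·ξ):
  F: 120.2 − 1(47.48) − 1(56.85) = 15.87
  E: 0 + 1(47.48) = 47.48
  H: 0 + 2(56.85) = 113.7
  G: 0 + 1(56.85) = 56.85
Total out = 233.9 kmol; y_G = 56.85 / 233.9 = 0.2431.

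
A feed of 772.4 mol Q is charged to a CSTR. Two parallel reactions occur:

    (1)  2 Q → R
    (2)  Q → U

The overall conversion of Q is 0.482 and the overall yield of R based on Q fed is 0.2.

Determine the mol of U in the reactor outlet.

Yield of R: 1ξ₁ / 772.4 = 0.2 → ξ₁ = 154.5 mol.
Conversion of Q: 2ξ₁ + 1ξ₂ = 0.482 × 772.4 = 372.3 → ξ₂ = 63.34 mol.
Outlet amounts (n = n₀ + Σ ν·ξ):
  Q: 772.4 − 2(154.5) − 1(63.34) = 400.1
  R: 0 + 1(154.5) = 154.5
  U: 0 + 1(63.34) = 63.34

63.3 mol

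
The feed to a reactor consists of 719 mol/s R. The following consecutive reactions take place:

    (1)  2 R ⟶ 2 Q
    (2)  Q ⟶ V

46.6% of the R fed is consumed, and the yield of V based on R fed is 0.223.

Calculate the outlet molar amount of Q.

175 mol/s

Conversion of R: R consumed = 2ξ₁ = 0.466 × 719 → ξ₁ = 167.5 mol/s.
Yield of V: 1ξ₂ / 719 = 0.223 → ξ₂ = 160.3 mol/s.
Outlet amounts (n = n₀ + Σ ν·ξ):
  R: 719 − 2(167.5) = 383.9
  Q: 0 + 2(167.5) − 1(160.3) = 174.7
  V: 0 + 1(160.3) = 160.3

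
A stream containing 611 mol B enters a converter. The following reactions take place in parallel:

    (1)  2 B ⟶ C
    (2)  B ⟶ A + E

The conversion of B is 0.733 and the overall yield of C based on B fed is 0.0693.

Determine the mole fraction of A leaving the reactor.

Yield of C: 1ξ₁ / 611 = 0.0693 → ξ₁ = 42.34 mol.
Conversion of B: 2ξ₁ + 1ξ₂ = 0.733 × 611 = 447.9 → ξ₂ = 363.2 mol.
Outlet amounts (n = n₀ + Σ ν·ξ):
  B: 611 − 2(42.34) − 1(363.2) = 163.1
  C: 0 + 1(42.34) = 42.34
  A: 0 + 1(363.2) = 363.2
  E: 0 + 1(363.2) = 363.2
Total out = 931.8 mol; y_A = 363.2 / 931.8 = 0.3897.

0.39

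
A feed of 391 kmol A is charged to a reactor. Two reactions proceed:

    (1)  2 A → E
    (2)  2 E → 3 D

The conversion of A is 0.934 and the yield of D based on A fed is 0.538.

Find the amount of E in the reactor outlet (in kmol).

Conversion of A: A consumed = 2ξ₁ = 0.934 × 391 → ξ₁ = 182.6 kmol.
Yield of D: 3ξ₂ / 391 = 0.538 → ξ₂ = 70.12 kmol.
Outlet amounts (n = n₀ + Σ ν·ξ):
  A: 391 − 2(182.6) = 25.81
  E: 0 + 1(182.6) − 2(70.12) = 42.36
  D: 0 + 3(70.12) = 210.4

42.4 kmol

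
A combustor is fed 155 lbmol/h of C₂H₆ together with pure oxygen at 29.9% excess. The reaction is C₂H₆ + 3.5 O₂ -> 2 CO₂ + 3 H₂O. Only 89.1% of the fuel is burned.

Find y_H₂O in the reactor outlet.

Stoichiometric O₂ = 3.5 × 155 = 542.5 lbmol/h; O₂ fed = 542.5 × 1.299 = 704.7 lbmol/h.
Fuel reacted = 0.891 × 155 → ξ = 138.1 lbmol/h.
Outlet (n = n₀ + ν ξ):
  C₂H₆: 155 − 1(138.1) = 16.9
  O₂: 704.7 − 3.5(138.1) = 221.3
  CO₂: 0 + 2(138.1) = 276.2
  H₂O: 0 + 3(138.1) = 414.3
Total out = 928.8 lbmol/h; y_H₂O = 414.3 / 928.8 = 0.4461.

0.446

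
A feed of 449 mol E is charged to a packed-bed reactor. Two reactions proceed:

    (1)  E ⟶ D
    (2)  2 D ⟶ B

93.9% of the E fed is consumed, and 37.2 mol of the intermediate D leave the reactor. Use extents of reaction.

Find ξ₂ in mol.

Conversion of E: E consumed = 1ξ₁ = 0.939 × 449 → ξ₁ = 421.6 mol.
D balance: n_D = 0 + 1ξ₁ − 2ξ₂ = 37.2 → ξ₂ = (1·421.6 − 37.2)/2 = 192.2 mol.
Outlet amounts (n = n₀ + Σ ν·ξ):
  E: 449 − 1(421.6) = 27.39
  D: 0 + 1(421.6) − 2(192.2) = 37.2
  B: 0 + 1(192.2) = 192.2

ξ₂ = 192 mol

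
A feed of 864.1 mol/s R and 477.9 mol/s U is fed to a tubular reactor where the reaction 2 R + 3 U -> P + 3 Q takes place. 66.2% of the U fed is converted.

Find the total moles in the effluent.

U reacted = 0.662 × 477.9 = 316.4 mol/s; ν_U = −3, so ξ = 316.4/3 = 105.5 mol/s.
Outlet amounts (n = n₀ + ν ξ):
  R: 864.1 − 2(105.5) = 653.2
  U: 477.9 − 3(105.5) = 161.5
  P: 0 + 1(105.5) = 105.5
  Q: 0 + 3(105.5) = 316.4
Total out = 653.2 + 161.5 + 105.5 + 316.4 = 1237 mol/s.

1240 mol/s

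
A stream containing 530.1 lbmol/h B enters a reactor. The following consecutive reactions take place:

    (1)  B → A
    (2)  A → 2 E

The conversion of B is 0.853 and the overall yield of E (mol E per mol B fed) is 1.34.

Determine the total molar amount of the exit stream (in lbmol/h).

Conversion of B: B consumed = 1ξ₁ = 0.853 × 530.1 → ξ₁ = 452.2 lbmol/h.
Yield of E: 2ξ₂ / 530.1 = 1.34 → ξ₂ = 355.2 lbmol/h.
Outlet amounts (n = n₀ + Σ ν·ξ):
  B: 530.1 − 1(452.2) = 77.92
  A: 0 + 1(452.2) − 1(355.2) = 97.01
  E: 0 + 2(355.2) = 710.3
Total out = 77.92 + 97.01 + 710.3 = 885.3 lbmol/h.

885 lbmol/h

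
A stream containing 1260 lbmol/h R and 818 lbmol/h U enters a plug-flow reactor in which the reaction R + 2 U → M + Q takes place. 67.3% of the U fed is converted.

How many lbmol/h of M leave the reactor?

U reacted = 0.673 × 818 = 550.5 lbmol/h; ν_U = −2, so ξ = 550.5/2 = 275.3 lbmol/h.
Outlet amounts (n = n₀ + ν ξ):
  R: 1260 − 1(275.3) = 984.7
  U: 818 − 2(275.3) = 267.5
  M: 0 + 1(275.3) = 275.3
  Q: 0 + 1(275.3) = 275.3

275 lbmol/h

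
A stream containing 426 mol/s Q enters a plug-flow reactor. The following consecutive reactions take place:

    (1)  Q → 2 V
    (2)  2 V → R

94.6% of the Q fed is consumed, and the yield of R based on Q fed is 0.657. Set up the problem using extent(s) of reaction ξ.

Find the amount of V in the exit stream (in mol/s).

246 mol/s

Conversion of Q: Q consumed = 1ξ₁ = 0.946 × 426 → ξ₁ = 403 mol/s.
Yield of R: 1ξ₂ / 426 = 0.657 → ξ₂ = 279.9 mol/s.
Outlet amounts (n = n₀ + Σ ν·ξ):
  Q: 426 − 1(403) = 23
  V: 0 + 2(403) − 2(279.9) = 246.2
  R: 0 + 1(279.9) = 279.9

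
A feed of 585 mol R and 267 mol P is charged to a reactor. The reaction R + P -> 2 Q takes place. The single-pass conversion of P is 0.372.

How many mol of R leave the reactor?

486 mol

P reacted = 0.372 × 267 = 99.32 mol; ν_P = −1, so ξ = 99.32/1 = 99.32 mol.
Outlet amounts (n = n₀ + ν ξ):
  R: 585 − 1(99.32) = 485.7
  P: 267 − 1(99.32) = 167.7
  Q: 0 + 2(99.32) = 198.6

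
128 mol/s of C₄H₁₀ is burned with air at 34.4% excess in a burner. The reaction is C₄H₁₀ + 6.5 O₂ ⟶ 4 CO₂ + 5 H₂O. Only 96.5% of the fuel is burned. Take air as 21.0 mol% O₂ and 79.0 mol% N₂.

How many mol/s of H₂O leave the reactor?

618 mol/s

Stoichiometric O₂ = 6.5 × 128 = 832 mol/s; O₂ fed = 832 × 1.344 = 1118 mol/s.
N₂ fed = 1118 × 79/21 = 4207 mol/s.
Fuel reacted = 0.965 × 128 → ξ = 123.5 mol/s.
Outlet (n = n₀ + ν ξ):
  C₄H₁₀: 128 − 1(123.5) = 4.48
  O₂: 1118 − 6.5(123.5) = 315.3
  N₂: 4207 (inert)
  CO₂: 0 + 4(123.5) = 494.1
  H₂O: 0 + 5(123.5) = 617.6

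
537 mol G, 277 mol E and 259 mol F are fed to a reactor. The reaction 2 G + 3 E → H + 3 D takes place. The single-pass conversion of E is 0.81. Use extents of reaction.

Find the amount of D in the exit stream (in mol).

224 mol

E reacted = 0.81 × 277 = 224.4 mol; ν_E = −3, so ξ = 224.4/3 = 74.79 mol.
Outlet amounts (n = n₀ + ν ξ):
  G: 537 − 2(74.79) = 387.4
  E: 277 − 3(74.79) = 52.63
  H: 0 + 1(74.79) = 74.79
  D: 0 + 3(74.79) = 224.4
  F: 259 (inert)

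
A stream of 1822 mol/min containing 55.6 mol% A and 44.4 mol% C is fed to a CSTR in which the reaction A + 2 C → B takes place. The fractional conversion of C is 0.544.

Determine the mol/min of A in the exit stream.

C reacted = 0.544 × 809 = 440.1 mol/min; ν_C = −2, so ξ = 440.1/2 = 220 mol/min.
Outlet amounts (n = n₀ + ν ξ):
  A: 1013 − 1(220) = 793
  C: 809 − 2(220) = 368.9
  B: 0 + 1(220) = 220

793 mol/min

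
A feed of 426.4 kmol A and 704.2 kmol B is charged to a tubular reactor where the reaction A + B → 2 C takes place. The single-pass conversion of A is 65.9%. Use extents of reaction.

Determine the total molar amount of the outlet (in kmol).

1130 kmol

A reacted = 0.659 × 426.4 = 281 kmol; ν_A = −1, so ξ = 281/1 = 281 kmol.
Outlet amounts (n = n₀ + ν ξ):
  A: 426.4 − 1(281) = 145.4
  B: 704.2 − 1(281) = 423.2
  C: 0 + 2(281) = 562
Total out = 145.4 + 423.2 + 562 = 1131 kmol.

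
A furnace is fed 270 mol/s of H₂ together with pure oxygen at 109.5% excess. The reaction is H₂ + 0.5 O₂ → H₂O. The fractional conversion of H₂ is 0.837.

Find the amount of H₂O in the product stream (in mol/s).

226 mol/s

Stoichiometric O₂ = 0.5 × 270 = 135 mol/s; O₂ fed = 135 × 2.095 = 282.8 mol/s.
Fuel reacted = 0.837 × 270 → ξ = 226 mol/s.
Outlet (n = n₀ + ν ξ):
  H₂: 270 − 1(226) = 44.01
  O₂: 282.8 − 0.5(226) = 169.8
  H₂O: 0 + 1(226) = 226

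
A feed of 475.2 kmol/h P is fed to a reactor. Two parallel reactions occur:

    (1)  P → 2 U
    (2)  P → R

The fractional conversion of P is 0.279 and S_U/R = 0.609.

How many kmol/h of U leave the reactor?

61.9 kmol/h

Conversion of P: P consumed = 0.279 × 475.2 = 132.6 kmol/h = 1ξ₁ + 1ξ₂.
Selectivity: 2ξ₁ / (1ξ₂) = 0.609 → ξ₁ = 0.3045 ξ₂.
Substitute: (1·0.3045 + 1) ξ₂ = 132.6 → ξ₂ = 101.6 kmol/h, ξ₁ = 30.95 kmol/h.
Outlet amounts (n = n₀ + Σ ν·ξ):
  P: 475.2 − 1(30.95) − 1(101.6) = 342.6
  U: 0 + 2(30.95) = 61.89
  R: 0 + 1(101.6) = 101.6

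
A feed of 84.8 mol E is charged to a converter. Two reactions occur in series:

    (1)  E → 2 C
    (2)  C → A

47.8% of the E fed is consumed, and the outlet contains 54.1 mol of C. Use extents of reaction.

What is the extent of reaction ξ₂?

ξ₂ = 27 mol

Conversion of E: E consumed = 1ξ₁ = 0.478 × 84.8 → ξ₁ = 40.53 mol.
C balance: n_C = 0 + 2ξ₁ − 1ξ₂ = 54.1 → ξ₂ = (2·40.53 − 54.1)/1 = 26.97 mol.
Outlet amounts (n = n₀ + Σ ν·ξ):
  E: 84.8 − 1(40.53) = 44.27
  C: 0 + 2(40.53) − 1(26.97) = 54.1
  A: 0 + 1(26.97) = 26.97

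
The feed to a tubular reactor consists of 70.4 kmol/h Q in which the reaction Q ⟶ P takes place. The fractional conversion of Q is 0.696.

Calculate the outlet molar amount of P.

49 kmol/h

Q reacted = 0.696 × 70.4 = 49 kmol/h; ν_Q = −1, so ξ = 49/1 = 49 kmol/h.
Outlet amounts (n = n₀ + ν ξ):
  Q: 70.4 − 1(49) = 21.4
  P: 0 + 1(49) = 49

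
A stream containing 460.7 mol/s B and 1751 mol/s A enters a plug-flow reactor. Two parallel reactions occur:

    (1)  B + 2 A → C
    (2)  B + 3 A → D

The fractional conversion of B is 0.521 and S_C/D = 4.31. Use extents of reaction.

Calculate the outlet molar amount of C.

Conversion of B: B consumed = 0.521 × 460.7 = 240 mol/s = 1ξ₁ + 1ξ₂.
Selectivity: 1ξ₁ / (1ξ₂) = 4.31 → ξ₁ = 4.31 ξ₂.
Substitute: (1·4.31 + 1) ξ₂ = 240 → ξ₂ = 45.2 mol/s, ξ₁ = 194.8 mol/s.
Outlet amounts (n = n₀ + Σ ν·ξ):
  B: 460.7 − 1(194.8) − 1(45.2) = 220.7
  A: 1751 − 2(194.8) − 3(45.2) = 1226
  C: 0 + 1(194.8) = 194.8
  D: 0 + 1(45.2) = 45.2

195 mol/s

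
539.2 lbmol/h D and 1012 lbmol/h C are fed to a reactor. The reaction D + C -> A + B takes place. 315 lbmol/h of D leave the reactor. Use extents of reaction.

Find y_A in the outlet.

0.145

For D: n = n₀ − 1ξ → 315 = 539.2 − 1ξ, giving ξ = 224.2 lbmol/h.
Outlet amounts (n = n₀ + ν ξ):
  D: 539.2 − 1(224.2) = 315
  C: 1012 − 1(224.2) = 787.8
  A: 0 + 1(224.2) = 224.2
  B: 0 + 1(224.2) = 224.2
Total out = 1551 lbmol/h; y_A = 224.2 / 1551 = 0.1445.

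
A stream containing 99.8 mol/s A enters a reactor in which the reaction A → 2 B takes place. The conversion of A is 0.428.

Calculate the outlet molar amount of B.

A reacted = 0.428 × 99.8 = 42.71 mol/s; ν_A = −1, so ξ = 42.71/1 = 42.71 mol/s.
Outlet amounts (n = n₀ + ν ξ):
  A: 99.8 − 1(42.71) = 57.09
  B: 0 + 2(42.71) = 85.43

85.4 mol/s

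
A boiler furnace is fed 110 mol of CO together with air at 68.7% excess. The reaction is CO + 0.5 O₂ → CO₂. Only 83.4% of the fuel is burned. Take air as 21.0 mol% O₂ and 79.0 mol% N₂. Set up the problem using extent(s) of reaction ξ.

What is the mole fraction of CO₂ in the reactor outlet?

Stoichiometric O₂ = 0.5 × 110 = 55 mol; O₂ fed = 55 × 1.687 = 92.78 mol.
N₂ fed = 92.78 × 79/21 = 349 mol.
Fuel reacted = 0.834 × 110 → ξ = 91.74 mol.
Outlet (n = n₀ + ν ξ):
  CO: 110 − 1(91.74) = 18.26
  O₂: 92.78 − 0.5(91.74) = 46.91
  N₂: 349 (inert)
  CO₂: 0 + 1(91.74) = 91.74
Total out = 506 mol; y_CO₂ = 91.74 / 506 = 0.1813.

0.181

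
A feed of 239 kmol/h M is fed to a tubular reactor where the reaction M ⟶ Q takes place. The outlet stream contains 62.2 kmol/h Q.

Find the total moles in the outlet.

For Q: n = n₀ + 1ξ → 62.2 = 0 + 1ξ, giving ξ = 62.2 kmol/h.
Outlet amounts (n = n₀ + ν ξ):
  M: 239 − 1(62.2) = 176.8
  Q: 0 + 1(62.2) = 62.2
Total out = 176.8 + 62.2 = 239 kmol/h.

239 kmol/h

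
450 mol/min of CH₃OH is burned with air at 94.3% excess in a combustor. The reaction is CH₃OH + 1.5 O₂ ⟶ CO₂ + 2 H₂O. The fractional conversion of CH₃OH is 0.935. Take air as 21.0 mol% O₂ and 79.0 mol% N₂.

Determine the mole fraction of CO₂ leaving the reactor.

0.0609

Stoichiometric O₂ = 1.5 × 450 = 675 mol/min; O₂ fed = 675 × 1.943 = 1312 mol/min.
N₂ fed = 1312 × 79/21 = 4934 mol/min.
Fuel reacted = 0.935 × 450 → ξ = 420.8 mol/min.
Outlet (n = n₀ + ν ξ):
  CH₃OH: 450 − 1(420.8) = 29.25
  O₂: 1312 − 1.5(420.8) = 680.4
  N₂: 4934 (inert)
  CO₂: 0 + 1(420.8) = 420.8
  H₂O: 0 + 2(420.8) = 841.5
Total out = 6906 mol/min; y_CO₂ = 420.8 / 6906 = 0.06093.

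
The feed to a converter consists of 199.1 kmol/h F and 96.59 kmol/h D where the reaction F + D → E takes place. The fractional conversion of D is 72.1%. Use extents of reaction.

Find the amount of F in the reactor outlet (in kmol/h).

129 kmol/h

D reacted = 0.721 × 96.59 = 69.64 kmol/h; ν_D = −1, so ξ = 69.64/1 = 69.64 kmol/h.
Outlet amounts (n = n₀ + ν ξ):
  F: 199.1 − 1(69.64) = 129.5
  D: 96.59 − 1(69.64) = 26.95
  E: 0 + 1(69.64) = 69.64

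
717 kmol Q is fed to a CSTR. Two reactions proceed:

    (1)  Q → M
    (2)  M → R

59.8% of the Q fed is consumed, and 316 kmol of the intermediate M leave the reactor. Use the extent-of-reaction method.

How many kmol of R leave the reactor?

113 kmol

Conversion of Q: Q consumed = 1ξ₁ = 0.598 × 717 → ξ₁ = 428.8 kmol.
M balance: n_M = 0 + 1ξ₁ − 1ξ₂ = 316 → ξ₂ = (1·428.8 − 316)/1 = 112.8 kmol.
Outlet amounts (n = n₀ + Σ ν·ξ):
  Q: 717 − 1(428.8) = 288.2
  M: 0 + 1(428.8) − 1(112.8) = 316
  R: 0 + 1(112.8) = 112.8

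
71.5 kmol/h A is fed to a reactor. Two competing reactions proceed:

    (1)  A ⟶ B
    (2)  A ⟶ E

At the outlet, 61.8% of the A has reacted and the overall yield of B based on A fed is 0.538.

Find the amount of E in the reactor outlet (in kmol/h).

5.72 kmol/h

Yield of B: 1ξ₁ / 71.5 = 0.538 → ξ₁ = 38.47 kmol/h.
Conversion of A: 1ξ₁ + 1ξ₂ = 0.618 × 71.5 = 44.19 → ξ₂ = 5.72 kmol/h.
Outlet amounts (n = n₀ + Σ ν·ξ):
  A: 71.5 − 1(38.47) − 1(5.72) = 27.31
  B: 0 + 1(38.47) = 38.47
  E: 0 + 1(5.72) = 5.72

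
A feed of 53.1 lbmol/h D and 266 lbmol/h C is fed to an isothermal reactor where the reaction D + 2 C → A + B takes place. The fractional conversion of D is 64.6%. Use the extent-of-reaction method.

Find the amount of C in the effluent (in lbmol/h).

197 lbmol/h

D reacted = 0.646 × 53.1 = 34.3 lbmol/h; ν_D = −1, so ξ = 34.3/1 = 34.3 lbmol/h.
Outlet amounts (n = n₀ + ν ξ):
  D: 53.1 − 1(34.3) = 18.8
  C: 266 − 2(34.3) = 197.4
  A: 0 + 1(34.3) = 34.3
  B: 0 + 1(34.3) = 34.3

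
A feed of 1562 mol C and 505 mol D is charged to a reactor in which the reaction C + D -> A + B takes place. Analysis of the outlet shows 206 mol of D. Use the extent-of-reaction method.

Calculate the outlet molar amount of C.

For D: n = n₀ − 1ξ → 206 = 505 − 1ξ, giving ξ = 299 mol.
Outlet amounts (n = n₀ + ν ξ):
  C: 1562 − 1(299) = 1263
  D: 505 − 1(299) = 206
  A: 0 + 1(299) = 299
  B: 0 + 1(299) = 299

1260 mol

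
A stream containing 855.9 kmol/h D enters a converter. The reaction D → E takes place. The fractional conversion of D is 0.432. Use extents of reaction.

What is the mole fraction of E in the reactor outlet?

D reacted = 0.432 × 855.9 = 369.7 kmol/h; ν_D = −1, so ξ = 369.7/1 = 369.7 kmol/h.
Outlet amounts (n = n₀ + ν ξ):
  D: 855.9 − 1(369.7) = 486.2
  E: 0 + 1(369.7) = 369.7
Total out = 855.9 kmol/h; y_E = 369.7 / 855.9 = 0.432.

0.432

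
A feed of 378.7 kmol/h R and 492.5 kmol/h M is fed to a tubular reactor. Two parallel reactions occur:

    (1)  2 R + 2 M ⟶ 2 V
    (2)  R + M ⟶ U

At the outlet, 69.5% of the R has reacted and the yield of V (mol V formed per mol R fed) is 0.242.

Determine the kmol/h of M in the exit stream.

Yield of V: 2ξ₁ / 378.7 = 0.242 → ξ₁ = 45.82 kmol/h.
Conversion of R: 2ξ₁ + 1ξ₂ = 0.695 × 378.7 = 263.2 → ξ₂ = 171.6 kmol/h.
Outlet amounts (n = n₀ + Σ ν·ξ):
  R: 378.7 − 2(45.82) − 1(171.6) = 115.5
  M: 492.5 − 2(45.82) − 1(171.6) = 229.3
  V: 0 + 2(45.82) = 91.65
  U: 0 + 1(171.6) = 171.6

229 kmol/h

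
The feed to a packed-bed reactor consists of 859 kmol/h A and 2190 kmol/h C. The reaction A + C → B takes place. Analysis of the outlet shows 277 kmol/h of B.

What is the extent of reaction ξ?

For B: n = n₀ + 1ξ → 277 = 0 + 1ξ, giving ξ = 277 kmol/h.
Outlet amounts (n = n₀ + ν ξ):
  A: 859 − 1(277) = 582
  C: 2190 − 1(277) = 1913
  B: 0 + 1(277) = 277

ξ = 277 kmol/h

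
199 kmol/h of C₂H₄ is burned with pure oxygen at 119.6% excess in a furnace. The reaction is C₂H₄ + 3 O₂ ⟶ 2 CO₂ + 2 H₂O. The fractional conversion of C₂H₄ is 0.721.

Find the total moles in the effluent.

1510 kmol/h

Stoichiometric O₂ = 3 × 199 = 597 kmol/h; O₂ fed = 597 × 2.196 = 1311 kmol/h.
Fuel reacted = 0.721 × 199 → ξ = 143.5 kmol/h.
Outlet (n = n₀ + ν ξ):
  C₂H₄: 199 − 1(143.5) = 55.52
  O₂: 1311 − 3(143.5) = 880.6
  CO₂: 0 + 2(143.5) = 287
  H₂O: 0 + 2(143.5) = 287
Total out = 55.52 + 880.6 + 287 + 287 = 1510 kmol/h.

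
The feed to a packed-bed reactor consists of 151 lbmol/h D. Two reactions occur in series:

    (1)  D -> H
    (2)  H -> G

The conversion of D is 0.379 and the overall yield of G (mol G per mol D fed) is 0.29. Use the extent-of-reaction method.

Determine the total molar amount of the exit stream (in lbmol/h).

151 lbmol/h

Conversion of D: D consumed = 1ξ₁ = 0.379 × 151 → ξ₁ = 57.23 lbmol/h.
Yield of G: 1ξ₂ / 151 = 0.29 → ξ₂ = 43.79 lbmol/h.
Outlet amounts (n = n₀ + Σ ν·ξ):
  D: 151 − 1(57.23) = 93.77
  H: 0 + 1(57.23) − 1(43.79) = 13.44
  G: 0 + 1(43.79) = 43.79
Total out = 93.77 + 13.44 + 43.79 = 151 lbmol/h.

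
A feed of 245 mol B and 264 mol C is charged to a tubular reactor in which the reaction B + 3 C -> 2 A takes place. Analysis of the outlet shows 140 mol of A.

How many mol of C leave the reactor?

54 mol

For A: n = n₀ + 2ξ → 140 = 0 + 2ξ, giving ξ = 70 mol.
Outlet amounts (n = n₀ + ν ξ):
  B: 245 − 1(70) = 175
  C: 264 − 3(70) = 54
  A: 0 + 2(70) = 140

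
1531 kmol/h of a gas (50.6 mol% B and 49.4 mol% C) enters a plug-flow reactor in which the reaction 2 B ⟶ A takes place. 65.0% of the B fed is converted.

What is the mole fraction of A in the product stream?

0.197

B reacted = 0.65 × 774.7 = 503.5 kmol/h; ν_B = −2, so ξ = 503.5/2 = 251.8 kmol/h.
Outlet amounts (n = n₀ + ν ξ):
  B: 774.7 − 2(251.8) = 271.1
  A: 0 + 1(251.8) = 251.8
  C: 756.3 (inert)
Total out = 1279 kmol/h; y_A = 251.8 / 1279 = 0.1968.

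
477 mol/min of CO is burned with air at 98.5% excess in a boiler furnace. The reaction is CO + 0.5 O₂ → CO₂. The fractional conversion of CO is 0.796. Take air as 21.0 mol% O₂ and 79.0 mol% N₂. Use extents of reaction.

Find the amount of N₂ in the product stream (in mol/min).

1780 mol/min

Stoichiometric O₂ = 0.5 × 477 = 238.5 mol/min; O₂ fed = 238.5 × 1.985 = 473.4 mol/min.
N₂ fed = 473.4 × 79/21 = 1781 mol/min.
Fuel reacted = 0.796 × 477 → ξ = 379.7 mol/min.
Outlet (n = n₀ + ν ξ):
  CO: 477 − 1(379.7) = 97.31
  O₂: 473.4 − 0.5(379.7) = 283.6
  N₂: 1781 (inert)
  CO₂: 0 + 1(379.7) = 379.7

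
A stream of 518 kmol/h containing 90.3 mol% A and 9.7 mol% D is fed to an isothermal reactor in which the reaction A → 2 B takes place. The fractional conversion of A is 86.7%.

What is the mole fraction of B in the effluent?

A reacted = 0.867 × 467.8 = 405.5 kmol/h; ν_A = −1, so ξ = 405.5/1 = 405.5 kmol/h.
Outlet amounts (n = n₀ + ν ξ):
  A: 467.8 − 1(405.5) = 62.21
  B: 0 + 2(405.5) = 811.1
  D: 50.25 (inert)
Total out = 923.5 kmol/h; y_B = 811.1 / 923.5 = 0.8782.

0.878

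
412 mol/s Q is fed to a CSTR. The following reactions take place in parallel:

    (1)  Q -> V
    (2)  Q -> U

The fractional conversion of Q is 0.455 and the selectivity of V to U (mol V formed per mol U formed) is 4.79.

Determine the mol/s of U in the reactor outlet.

Conversion of Q: Q consumed = 0.455 × 412 = 187.5 mol/s = 1ξ₁ + 1ξ₂.
Selectivity: 1ξ₁ / (1ξ₂) = 4.79 → ξ₁ = 4.79 ξ₂.
Substitute: (1·4.79 + 1) ξ₂ = 187.5 → ξ₂ = 32.38 mol/s, ξ₁ = 155.1 mol/s.
Outlet amounts (n = n₀ + Σ ν·ξ):
  Q: 412 − 1(155.1) − 1(32.38) = 224.5
  V: 0 + 1(155.1) = 155.1
  U: 0 + 1(32.38) = 32.38

32.4 mol/s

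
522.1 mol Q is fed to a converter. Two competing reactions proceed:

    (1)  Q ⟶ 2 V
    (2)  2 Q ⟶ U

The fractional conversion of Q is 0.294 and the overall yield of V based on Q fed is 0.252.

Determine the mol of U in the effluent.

Yield of V: 2ξ₁ / 522.1 = 0.252 → ξ₁ = 65.78 mol.
Conversion of Q: 1ξ₁ + 2ξ₂ = 0.294 × 522.1 = 153.5 → ξ₂ = 43.86 mol.
Outlet amounts (n = n₀ + Σ ν·ξ):
  Q: 522.1 − 1(65.78) − 2(43.86) = 368.6
  V: 0 + 2(65.78) = 131.6
  U: 0 + 1(43.86) = 43.86

43.9 mol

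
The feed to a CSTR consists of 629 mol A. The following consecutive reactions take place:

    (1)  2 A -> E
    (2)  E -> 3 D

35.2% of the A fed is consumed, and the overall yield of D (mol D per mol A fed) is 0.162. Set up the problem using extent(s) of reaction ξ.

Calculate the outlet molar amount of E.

76.7 mol

Conversion of A: A consumed = 2ξ₁ = 0.352 × 629 → ξ₁ = 110.7 mol.
Yield of D: 3ξ₂ / 629 = 0.162 → ξ₂ = 33.97 mol.
Outlet amounts (n = n₀ + Σ ν·ξ):
  A: 629 − 2(110.7) = 407.6
  E: 0 + 1(110.7) − 1(33.97) = 76.74
  D: 0 + 3(33.97) = 101.9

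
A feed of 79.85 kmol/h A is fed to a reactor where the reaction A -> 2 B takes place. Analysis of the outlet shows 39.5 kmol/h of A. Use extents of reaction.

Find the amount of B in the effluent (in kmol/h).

80.7 kmol/h

For A: n = n₀ − 1ξ → 39.5 = 79.85 − 1ξ, giving ξ = 40.35 kmol/h.
Outlet amounts (n = n₀ + ν ξ):
  A: 79.85 − 1(40.35) = 39.5
  B: 0 + 2(40.35) = 80.7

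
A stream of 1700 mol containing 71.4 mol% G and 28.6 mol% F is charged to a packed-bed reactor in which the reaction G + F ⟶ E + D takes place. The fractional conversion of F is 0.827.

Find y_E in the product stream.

F reacted = 0.827 × 486.2 = 402.1 mol; ν_F = −1, so ξ = 402.1/1 = 402.1 mol.
Outlet amounts (n = n₀ + ν ξ):
  G: 1214 − 1(402.1) = 811.7
  F: 486.2 − 1(402.1) = 84.11
  E: 0 + 1(402.1) = 402.1
  D: 0 + 1(402.1) = 402.1
Total out = 1700 mol; y_E = 402.1 / 1700 = 0.2365.

0.237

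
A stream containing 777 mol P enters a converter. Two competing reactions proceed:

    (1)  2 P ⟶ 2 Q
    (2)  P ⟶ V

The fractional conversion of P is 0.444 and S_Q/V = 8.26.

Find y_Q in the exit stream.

Conversion of P: P consumed = 0.444 × 777 = 345 mol = 2ξ₁ + 1ξ₂.
Selectivity: 2ξ₁ / (1ξ₂) = 8.26 → ξ₁ = 4.13 ξ₂.
Substitute: (2·4.13 + 1) ξ₂ = 345 → ξ₂ = 37.26 mol, ξ₁ = 153.9 mol.
Outlet amounts (n = n₀ + Σ ν·ξ):
  P: 777 − 2(153.9) − 1(37.26) = 432
  Q: 0 + 2(153.9) = 307.7
  V: 0 + 1(37.26) = 37.26
Total out = 777 mol; y_Q = 307.7 / 777 = 0.3961.

0.396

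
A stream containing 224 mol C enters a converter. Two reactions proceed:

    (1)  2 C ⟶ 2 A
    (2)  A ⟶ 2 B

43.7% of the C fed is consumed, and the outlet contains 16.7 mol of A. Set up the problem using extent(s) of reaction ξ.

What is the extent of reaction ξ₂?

ξ₂ = 81.2 mol

Conversion of C: C consumed = 2ξ₁ = 0.437 × 224 → ξ₁ = 48.94 mol.
A balance: n_A = 0 + 2ξ₁ − 1ξ₂ = 16.7 → ξ₂ = (2·48.94 − 16.7)/1 = 81.19 mol.
Outlet amounts (n = n₀ + Σ ν·ξ):
  C: 224 − 2(48.94) = 126.1
  A: 0 + 2(48.94) − 1(81.19) = 16.7
  B: 0 + 2(81.19) = 162.4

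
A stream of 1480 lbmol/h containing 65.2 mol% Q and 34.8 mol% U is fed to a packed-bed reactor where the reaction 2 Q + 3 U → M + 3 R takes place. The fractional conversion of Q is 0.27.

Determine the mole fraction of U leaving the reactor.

Q reacted = 0.27 × 965 = 260.5 lbmol/h; ν_Q = −2, so ξ = 260.5/2 = 130.3 lbmol/h.
Outlet amounts (n = n₀ + ν ξ):
  Q: 965 − 2(130.3) = 704.4
  U: 515 − 3(130.3) = 124.2
  M: 0 + 1(130.3) = 130.3
  R: 0 + 3(130.3) = 390.8
Total out = 1350 lbmol/h; y_U = 124.2 / 1350 = 0.09204.

0.092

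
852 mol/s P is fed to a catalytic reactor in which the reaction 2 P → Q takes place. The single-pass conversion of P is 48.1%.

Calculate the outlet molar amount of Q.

P reacted = 0.481 × 852 = 409.8 mol/s; ν_P = −2, so ξ = 409.8/2 = 204.9 mol/s.
Outlet amounts (n = n₀ + ν ξ):
  P: 852 − 2(204.9) = 442.2
  Q: 0 + 1(204.9) = 204.9

205 mol/s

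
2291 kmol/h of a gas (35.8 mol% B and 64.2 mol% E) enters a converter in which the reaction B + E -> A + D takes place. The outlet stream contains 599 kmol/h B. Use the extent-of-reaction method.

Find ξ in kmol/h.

For B: n = n₀ − 1ξ → 599 = 820.2 − 1ξ, giving ξ = 221.2 kmol/h.
Outlet amounts (n = n₀ + ν ξ):
  B: 820.2 − 1(221.2) = 599
  E: 1471 − 1(221.2) = 1250
  A: 0 + 1(221.2) = 221.2
  D: 0 + 1(221.2) = 221.2

ξ = 221 kmol/h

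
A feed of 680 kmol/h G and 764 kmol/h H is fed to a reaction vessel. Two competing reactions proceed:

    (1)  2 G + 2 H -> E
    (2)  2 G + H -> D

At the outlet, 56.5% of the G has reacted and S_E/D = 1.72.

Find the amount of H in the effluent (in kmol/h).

Conversion of G: G consumed = 0.565 × 680 = 384.2 kmol/h = 2ξ₁ + 2ξ₂.
Selectivity: 1ξ₁ / (1ξ₂) = 1.72 → ξ₁ = 1.72 ξ₂.
Substitute: (2·1.72 + 2) ξ₂ = 384.2 → ξ₂ = 70.62 kmol/h, ξ₁ = 121.5 kmol/h.
Outlet amounts (n = n₀ + Σ ν·ξ):
  G: 680 − 2(121.5) − 2(70.62) = 295.8
  H: 764 − 2(121.5) − 1(70.62) = 450.4
  E: 0 + 1(121.5) = 121.5
  D: 0 + 1(70.62) = 70.62

450 kmol/h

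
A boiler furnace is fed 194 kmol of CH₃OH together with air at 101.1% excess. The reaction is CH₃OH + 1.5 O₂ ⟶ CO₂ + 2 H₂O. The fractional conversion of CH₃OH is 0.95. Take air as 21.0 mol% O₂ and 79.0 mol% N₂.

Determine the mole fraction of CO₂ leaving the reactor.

0.06

Stoichiometric O₂ = 1.5 × 194 = 291 kmol; O₂ fed = 291 × 2.011 = 585.2 kmol.
N₂ fed = 585.2 × 79/21 = 2201 kmol.
Fuel reacted = 0.95 × 194 → ξ = 184.3 kmol.
Outlet (n = n₀ + ν ξ):
  CH₃OH: 194 − 1(184.3) = 9.7
  O₂: 585.2 − 1.5(184.3) = 308.8
  N₂: 2201 (inert)
  CO₂: 0 + 1(184.3) = 184.3
  H₂O: 0 + 2(184.3) = 368.6
Total out = 3073 kmol; y_CO₂ = 184.3 / 3073 = 0.05998.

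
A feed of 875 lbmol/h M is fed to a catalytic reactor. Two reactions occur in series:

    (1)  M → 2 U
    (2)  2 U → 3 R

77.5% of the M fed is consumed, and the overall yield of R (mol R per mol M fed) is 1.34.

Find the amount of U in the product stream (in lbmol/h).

575 lbmol/h

Conversion of M: M consumed = 1ξ₁ = 0.775 × 875 → ξ₁ = 678.1 lbmol/h.
Yield of R: 3ξ₂ / 875 = 1.34 → ξ₂ = 390.8 lbmol/h.
Outlet amounts (n = n₀ + Σ ν·ξ):
  M: 875 − 1(678.1) = 196.9
  U: 0 + 2(678.1) − 2(390.8) = 574.6
  R: 0 + 3(390.8) = 1172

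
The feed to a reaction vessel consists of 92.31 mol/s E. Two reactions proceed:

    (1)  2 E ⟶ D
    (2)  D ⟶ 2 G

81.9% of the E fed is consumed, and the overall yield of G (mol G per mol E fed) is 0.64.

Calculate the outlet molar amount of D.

Conversion of E: E consumed = 2ξ₁ = 0.819 × 92.31 → ξ₁ = 37.8 mol/s.
Yield of G: 2ξ₂ / 92.31 = 0.64 → ξ₂ = 29.54 mol/s.
Outlet amounts (n = n₀ + Σ ν·ξ):
  E: 92.31 − 2(37.8) = 16.71
  D: 0 + 1(37.8) − 1(29.54) = 8.262
  G: 0 + 2(29.54) = 59.08

8.26 mol/s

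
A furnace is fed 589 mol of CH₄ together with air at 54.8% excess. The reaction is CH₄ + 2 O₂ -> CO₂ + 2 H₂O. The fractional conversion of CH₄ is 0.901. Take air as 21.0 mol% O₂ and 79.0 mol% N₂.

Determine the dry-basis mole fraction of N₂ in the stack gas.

0.835

Stoichiometric O₂ = 2 × 589 = 1178 mol; O₂ fed = 1178 × 1.548 = 1824 mol.
N₂ fed = 1824 × 79/21 = 6860 mol.
Fuel reacted = 0.901 × 589 → ξ = 530.7 mol.
Outlet (n = n₀ + ν ξ):
  CH₄: 589 − 1(530.7) = 58.31
  O₂: 1824 − 2(530.7) = 762.2
  N₂: 6860 (inert)
  CO₂: 0 + 1(530.7) = 530.7
  H₂O: 0 + 2(530.7) = 1061
Dry total = 8211 mol; y_N₂ (dry) = 6860 / 8211 = 0.8354.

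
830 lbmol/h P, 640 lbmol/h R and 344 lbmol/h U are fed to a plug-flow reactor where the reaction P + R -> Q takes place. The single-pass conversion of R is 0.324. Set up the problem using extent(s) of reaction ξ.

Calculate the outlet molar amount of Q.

207 lbmol/h

R reacted = 0.324 × 640 = 207.4 lbmol/h; ν_R = −1, so ξ = 207.4/1 = 207.4 lbmol/h.
Outlet amounts (n = n₀ + ν ξ):
  P: 830 − 1(207.4) = 622.6
  R: 640 − 1(207.4) = 432.6
  Q: 0 + 1(207.4) = 207.4
  U: 344 (inert)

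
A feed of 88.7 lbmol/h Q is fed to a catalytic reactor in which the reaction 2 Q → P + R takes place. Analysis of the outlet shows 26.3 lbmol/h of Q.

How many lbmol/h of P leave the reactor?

31.2 lbmol/h

For Q: n = n₀ − 2ξ → 26.3 = 88.7 − 2ξ, giving ξ = 31.2 lbmol/h.
Outlet amounts (n = n₀ + ν ξ):
  Q: 88.7 − 2(31.2) = 26.3
  P: 0 + 1(31.2) = 31.2
  R: 0 + 1(31.2) = 31.2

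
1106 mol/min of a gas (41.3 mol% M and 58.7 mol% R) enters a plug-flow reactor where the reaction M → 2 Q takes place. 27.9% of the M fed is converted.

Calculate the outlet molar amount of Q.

255 mol/min

M reacted = 0.279 × 456.8 = 127.4 mol/min; ν_M = −1, so ξ = 127.4/1 = 127.4 mol/min.
Outlet amounts (n = n₀ + ν ξ):
  M: 456.8 − 1(127.4) = 329.3
  Q: 0 + 2(127.4) = 254.9
  R: 649.2 (inert)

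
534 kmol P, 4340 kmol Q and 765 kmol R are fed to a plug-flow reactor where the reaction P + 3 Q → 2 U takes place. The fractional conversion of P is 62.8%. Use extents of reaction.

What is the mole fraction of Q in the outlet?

P reacted = 0.628 × 534 = 335.4 kmol; ν_P = −1, so ξ = 335.4/1 = 335.4 kmol.
Outlet amounts (n = n₀ + ν ξ):
  P: 534 − 1(335.4) = 198.6
  Q: 4340 − 3(335.4) = 3334
  U: 0 + 2(335.4) = 670.7
  R: 765 (inert)
Total out = 4968 kmol; y_Q = 3334 / 4968 = 0.671.

0.671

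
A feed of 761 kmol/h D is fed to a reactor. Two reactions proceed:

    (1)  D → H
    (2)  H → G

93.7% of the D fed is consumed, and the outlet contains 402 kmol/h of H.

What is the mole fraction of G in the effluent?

0.409

Conversion of D: D consumed = 1ξ₁ = 0.937 × 761 → ξ₁ = 713.1 kmol/h.
H balance: n_H = 0 + 1ξ₁ − 1ξ₂ = 402 → ξ₂ = (1·713.1 − 402)/1 = 311.1 kmol/h.
Outlet amounts (n = n₀ + Σ ν·ξ):
  D: 761 − 1(713.1) = 47.94
  H: 0 + 1(713.1) − 1(311.1) = 402
  G: 0 + 1(311.1) = 311.1
Total out = 761 kmol/h; y_G = 311.1 / 761 = 0.4087.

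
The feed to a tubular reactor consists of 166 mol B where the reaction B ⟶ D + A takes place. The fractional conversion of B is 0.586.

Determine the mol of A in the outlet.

B reacted = 0.586 × 166 = 97.28 mol; ν_B = −1, so ξ = 97.28/1 = 97.28 mol.
Outlet amounts (n = n₀ + ν ξ):
  B: 166 − 1(97.28) = 68.72
  D: 0 + 1(97.28) = 97.28
  A: 0 + 1(97.28) = 97.28

97.3 mol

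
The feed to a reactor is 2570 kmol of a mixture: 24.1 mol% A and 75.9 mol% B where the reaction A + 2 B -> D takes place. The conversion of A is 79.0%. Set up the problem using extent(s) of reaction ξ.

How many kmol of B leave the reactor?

A reacted = 0.79 × 619.4 = 489.3 kmol; ν_A = −1, so ξ = 489.3/1 = 489.3 kmol.
Outlet amounts (n = n₀ + ν ξ):
  A: 619.4 − 1(489.3) = 130.1
  B: 1951 − 2(489.3) = 972
  D: 0 + 1(489.3) = 489.3

972 kmol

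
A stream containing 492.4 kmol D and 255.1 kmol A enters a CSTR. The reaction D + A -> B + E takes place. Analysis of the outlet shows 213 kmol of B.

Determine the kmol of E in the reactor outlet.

For B: n = n₀ + 1ξ → 213 = 0 + 1ξ, giving ξ = 213 kmol.
Outlet amounts (n = n₀ + ν ξ):
  D: 492.4 − 1(213) = 279.4
  A: 255.1 − 1(213) = 42.1
  B: 0 + 1(213) = 213
  E: 0 + 1(213) = 213

213 kmol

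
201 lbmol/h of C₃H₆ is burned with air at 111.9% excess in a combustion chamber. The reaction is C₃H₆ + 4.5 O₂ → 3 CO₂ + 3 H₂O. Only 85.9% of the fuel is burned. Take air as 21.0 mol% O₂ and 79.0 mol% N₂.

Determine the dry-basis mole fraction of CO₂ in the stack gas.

Stoichiometric O₂ = 4.5 × 201 = 904.5 lbmol/h; O₂ fed = 904.5 × 2.119 = 1917 lbmol/h.
N₂ fed = 1917 × 79/21 = 7210 lbmol/h.
Fuel reacted = 0.859 × 201 → ξ = 172.7 lbmol/h.
Outlet (n = n₀ + ν ξ):
  C₃H₆: 201 − 1(172.7) = 28.34
  O₂: 1917 − 4.5(172.7) = 1140
  N₂: 7210 (inert)
  CO₂: 0 + 3(172.7) = 518
  H₂O: 0 + 3(172.7) = 518
Dry total = 8896 lbmol/h; y_CO₂ (dry) = 518 / 8896 = 0.05822.

0.0582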